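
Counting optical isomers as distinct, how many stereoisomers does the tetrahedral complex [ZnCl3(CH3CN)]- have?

1

All four vertices of a tetrahedron are equivalent and mutually adjacent, so cis/trans isomerism cannot arise.
Only one geometric arrangement is possible.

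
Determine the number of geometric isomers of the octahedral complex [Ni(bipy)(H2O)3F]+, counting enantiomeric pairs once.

2

An octahedron has six vertices in three trans pairs; every non-trans pair is cis.
Each bipy is bidentate and must span two cis positions.
There are 2 geometric isomers: H2O fac; H2O mer.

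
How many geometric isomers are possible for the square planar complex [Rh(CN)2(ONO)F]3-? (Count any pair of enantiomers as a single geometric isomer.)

A square has two trans pairs of vertices; adjacent vertices are cis.
The distinct arrangements are (2 in all): CN cis; CN trans.

2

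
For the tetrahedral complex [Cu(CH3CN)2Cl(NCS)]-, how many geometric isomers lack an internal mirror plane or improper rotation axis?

All four vertices of a tetrahedron are equivalent and mutually adjacent, so cis/trans isomerism cannot arise.
Only one geometric arrangement is possible.

0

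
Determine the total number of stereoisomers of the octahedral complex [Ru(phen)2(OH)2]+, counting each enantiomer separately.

In an octahedral complex each vertex has one trans partner and four cis neighbours.
Each phen is bidentate and must span two cis positions.
Systematic placement gives 2 geometric isomers: OH trans; OH cis (chiral).
One of these lacks any improper symmetry element and so occurs as an enantiomeric pair, giving 2 + 1 = 3 stereoisomers in total.

3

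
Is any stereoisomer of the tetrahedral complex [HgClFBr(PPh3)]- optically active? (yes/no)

yes

Only one geometric arrangement is possible; it has no improper symmetry element, so it exists as a pair of enantiomers (2 stereoisomers).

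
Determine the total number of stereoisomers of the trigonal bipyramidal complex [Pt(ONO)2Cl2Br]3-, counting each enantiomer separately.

6

A trigonal bipyramid has two axial and three equatorial sites, which are chemically inequivalent.
Exhaustive case analysis gives 5 geometric isomers.
One of these lacks any improper symmetry element and so occurs as an enantiomeric pair, giving 5 + 1 = 6 stereoisomers in total.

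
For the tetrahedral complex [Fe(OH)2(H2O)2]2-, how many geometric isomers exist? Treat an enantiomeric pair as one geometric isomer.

1

All four vertices of a tetrahedron are equivalent and mutually adjacent, so cis/trans isomerism cannot arise.
Only one geometric arrangement is possible.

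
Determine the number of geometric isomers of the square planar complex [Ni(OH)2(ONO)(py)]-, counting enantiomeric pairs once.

The distinct arrangements are (2 in all): OH cis; OH trans.

2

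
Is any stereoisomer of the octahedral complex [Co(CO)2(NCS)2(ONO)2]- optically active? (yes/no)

An octahedron has six vertices in three trans pairs; every non-trans pair is cis.
There are 5 geometric isomers: CO trans, NCS trans, ONO trans; CO trans, NCS cis, ONO cis; CO cis, NCS cis, ONO trans; CO cis, NCS cis, ONO cis (chiral); CO cis, NCS trans, ONO cis.
One of these lacks any improper symmetry element and so occurs as an enantiomeric pair, giving 5 + 1 = 6 stereoisomers in total.

yes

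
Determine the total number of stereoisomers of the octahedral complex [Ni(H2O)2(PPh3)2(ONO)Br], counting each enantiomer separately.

8

An octahedron has six vertices in three trans pairs; every non-trans pair is cis.
Systematic placement gives 6 geometric isomers: H2O cis, PPh3 trans; H2O cis, PPh3 cis (3 arrangements, 2 chiral); H2O trans, PPh3 trans; H2O trans, PPh3 cis.
Of these, 2 lack any improper symmetry element and so occur as enantiomeric pairs, giving 6 + 2 = 8 stereoisomers in total.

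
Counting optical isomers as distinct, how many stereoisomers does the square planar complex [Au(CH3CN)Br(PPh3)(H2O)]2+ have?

A square has two trans pairs of vertices; adjacent vertices are cis.
There are 3 geometric isomers: (Br/H2O trans, CH3CN/PPh3 trans); (Br/PPh3 trans, CH3CN/H2O trans); (Br/CH3CN trans, H2O/PPh3 trans).
Each arrangement has an internal mirror plane or centre of symmetry, so none is chiral.

3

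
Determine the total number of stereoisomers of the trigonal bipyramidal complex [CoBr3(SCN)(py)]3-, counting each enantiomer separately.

A trigonal bipyramid has two axial and three equatorial sites, which are chemically inequivalent.
Systematic placement gives 4 geometric isomers: SCN equatorial, py equatorial; SCN axial, py equatorial; SCN equatorial, py axial; SCN axial, py axial.
Each arrangement has an internal mirror plane or centre of symmetry, so none is chiral.

4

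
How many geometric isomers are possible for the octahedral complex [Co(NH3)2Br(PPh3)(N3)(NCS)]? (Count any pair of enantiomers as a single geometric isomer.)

Placing the ligands in turn and identifying arrangements related by rotation or reflection leaves 9 distinct geometric isomers.

9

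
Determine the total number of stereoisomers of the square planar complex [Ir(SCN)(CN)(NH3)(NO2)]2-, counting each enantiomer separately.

3

A square has two trans pairs of vertices; adjacent vertices are cis.
Systematic placement gives 3 geometric isomers: (CN/NO2 trans, NH3/SCN trans); (CN/SCN trans, NH3/NO2 trans); (CN/NH3 trans, NO2/SCN trans).
Each arrangement has an internal mirror plane or centre of symmetry, so none is chiral.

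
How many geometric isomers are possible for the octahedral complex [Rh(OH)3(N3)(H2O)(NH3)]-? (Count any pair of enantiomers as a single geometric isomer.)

Systematic placement gives 4 geometric isomers: OH mer (3 arrangements); OH fac (chiral).

4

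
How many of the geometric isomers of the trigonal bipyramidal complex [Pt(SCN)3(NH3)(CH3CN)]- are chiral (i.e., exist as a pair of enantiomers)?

In a trigonal bipyramid the two axial positions differ from the three equatorial ones.
There are 4 geometric isomers: NH3 axial, CH3CN axial; NH3 equatorial, CH3CN axial; NH3 axial, CH3CN equatorial; NH3 equatorial, CH3CN equatorial.
Each arrangement has an internal mirror plane or centre of symmetry, so none is chiral.

0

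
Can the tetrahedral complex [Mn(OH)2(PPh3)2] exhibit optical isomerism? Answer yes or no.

no

In a tetrahedral complex all four positions are equivalent and every pair of ligands is adjacent — there is no cis/trans distinction.
Only one geometric arrangement is possible.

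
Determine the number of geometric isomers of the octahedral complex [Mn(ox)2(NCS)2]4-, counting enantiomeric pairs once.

An octahedron has six vertices in three trans pairs; every non-trans pair is cis.
Each ox is bidentate and must span two cis positions.
The distinct arrangements are (2 in all): NCS trans; NCS cis (chiral).

2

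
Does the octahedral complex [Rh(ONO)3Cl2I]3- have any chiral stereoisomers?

An octahedron has six vertices in three trans pairs; every non-trans pair is cis.
The distinct arrangements are (3 in all): ONO mer, Cl trans; ONO mer, Cl cis; ONO fac, Cl cis.
Each arrangement has an internal mirror plane or centre of symmetry, so none is chiral.

no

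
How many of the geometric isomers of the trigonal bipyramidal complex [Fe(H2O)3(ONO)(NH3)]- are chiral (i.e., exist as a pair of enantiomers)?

0

In a trigonal bipyramid the two axial positions differ from the three equatorial ones.
Systematic placement gives 4 geometric isomers: ONO equatorial, NH3 equatorial; ONO equatorial, NH3 axial; ONO axial, NH3 equatorial; ONO axial, NH3 axial.
Each arrangement has an internal mirror plane or centre of symmetry, so none is chiral.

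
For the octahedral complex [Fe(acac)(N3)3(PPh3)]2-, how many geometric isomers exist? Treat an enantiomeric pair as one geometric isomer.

In an octahedral complex each vertex has one trans partner and four cis neighbours.
Each acac is bidentate and must span two cis positions.
There are 2 geometric isomers: N3 mer; N3 fac.

2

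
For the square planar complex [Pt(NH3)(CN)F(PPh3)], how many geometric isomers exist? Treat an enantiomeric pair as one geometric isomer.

In a square planar complex each vertex has one trans partner and two cis neighbours.
Working through the distinct placements yields 3 geometric isomers: (CN/NH3 trans, F/PPh3 trans); (CN/PPh3 trans, F/NH3 trans); (CN/F trans, NH3/PPh3 trans).

3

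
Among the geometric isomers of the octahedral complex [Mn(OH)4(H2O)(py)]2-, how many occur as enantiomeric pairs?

0

The six octahedral sites form three mutually perpendicular trans pairs.
Systematic placement gives 2 geometric isomers: H2O and py mutually cis; H2O and py mutually trans.
Each arrangement has an internal mirror plane or centre of symmetry, so none is chiral.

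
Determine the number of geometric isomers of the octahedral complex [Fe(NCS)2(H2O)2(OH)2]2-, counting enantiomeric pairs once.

The six octahedral sites form three mutually perpendicular trans pairs.
There are 5 geometric isomers: NCS trans, H2O trans, OH trans; NCS cis, H2O trans, OH cis; NCS cis, H2O cis, OH trans; NCS cis, H2O cis, OH cis (chiral); NCS trans, H2O cis, OH cis.

5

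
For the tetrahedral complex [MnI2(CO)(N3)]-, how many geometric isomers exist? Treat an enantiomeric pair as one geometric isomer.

1

All four vertices of a tetrahedron are equivalent and mutually adjacent, so cis/trans isomerism cannot arise.
Only one geometric arrangement is possible.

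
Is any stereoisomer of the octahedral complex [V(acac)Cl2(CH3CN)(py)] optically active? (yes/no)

yes

In an octahedral complex each vertex has one trans partner and four cis neighbours.
Each acac is bidentate and must span two cis positions.
There are 4 geometric isomers: Cl cis (3 arrangements, 2 chiral); Cl trans.
Of these, 2 lack any improper symmetry element and so occur as enantiomeric pairs, giving 4 + 2 = 6 stereoisomers in total.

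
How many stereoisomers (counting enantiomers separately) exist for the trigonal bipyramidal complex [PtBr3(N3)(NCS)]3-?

4

A trigonal bipyramid has two axial and three equatorial sites, which are chemically inequivalent.
Systematic placement gives 4 geometric isomers: N3 equatorial, NCS equatorial; N3 axial, NCS equatorial; N3 equatorial, NCS axial; N3 axial, NCS axial.
Each arrangement has an internal mirror plane or centre of symmetry, so none is chiral.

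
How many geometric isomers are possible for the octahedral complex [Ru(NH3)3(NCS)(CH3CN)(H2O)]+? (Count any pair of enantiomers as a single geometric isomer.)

An octahedron has six vertices in three trans pairs; every non-trans pair is cis.
Working through the distinct placements yields 4 geometric isomers: NH3 mer (3 arrangements); NH3 fac (chiral).

4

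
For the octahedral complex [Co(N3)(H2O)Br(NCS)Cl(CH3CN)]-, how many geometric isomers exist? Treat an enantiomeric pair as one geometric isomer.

An octahedron has six vertices in three trans pairs; every non-trans pair is cis.
Exhaustive case analysis gives 15 geometric isomers.

15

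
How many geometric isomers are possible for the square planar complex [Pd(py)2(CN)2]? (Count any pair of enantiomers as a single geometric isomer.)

A square has two trans pairs of vertices; adjacent vertices are cis.
There are 2 geometric isomers: py cis; py trans.

2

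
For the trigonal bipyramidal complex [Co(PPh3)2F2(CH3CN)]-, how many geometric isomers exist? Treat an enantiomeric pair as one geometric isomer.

5

In a trigonal bipyramid the two axial positions differ from the three equatorial ones.
Systematic enumeration (placing each ligand type in turn and discarding arrangements equivalent by rotation or reflection) gives 5 geometric isomers.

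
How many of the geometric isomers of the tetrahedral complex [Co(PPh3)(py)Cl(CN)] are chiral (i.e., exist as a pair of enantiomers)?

1

Only one geometric arrangement is possible; it has no improper symmetry element, so it exists as a pair of enantiomers (2 stereoisomers).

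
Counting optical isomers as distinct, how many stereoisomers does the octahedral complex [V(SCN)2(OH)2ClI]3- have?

8

An octahedron has six vertices in three trans pairs; every non-trans pair is cis.
The distinct arrangements are (6 in all): SCN trans, OH trans; SCN cis, OH cis (3 arrangements, 2 chiral); SCN trans, OH cis; SCN cis, OH trans.
Of these, 2 lack any improper symmetry element and so occur as enantiomeric pairs, giving 6 + 2 = 8 stereoisomers in total.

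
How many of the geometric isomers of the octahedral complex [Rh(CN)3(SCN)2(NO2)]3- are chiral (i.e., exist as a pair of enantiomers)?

0

An octahedron has six vertices in three trans pairs; every non-trans pair is cis.
There are 3 geometric isomers: CN mer, SCN trans; CN mer, SCN cis; CN fac, SCN cis.
Each arrangement has an internal mirror plane or centre of symmetry, so none is chiral.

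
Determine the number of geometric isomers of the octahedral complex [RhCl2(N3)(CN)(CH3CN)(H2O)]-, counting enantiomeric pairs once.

9

In an octahedral complex each vertex has one trans partner and four cis neighbours.
Systematic enumeration (placing each ligand type in turn and discarding arrangements equivalent by rotation or reflection) gives 9 geometric isomers.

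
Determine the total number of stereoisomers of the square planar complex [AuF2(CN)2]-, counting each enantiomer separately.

There are 2 geometric isomers: F cis; F trans.
Each arrangement has an internal mirror plane or centre of symmetry, so none is chiral.

2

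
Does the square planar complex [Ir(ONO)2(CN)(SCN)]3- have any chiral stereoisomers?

no

In a square planar complex each vertex has one trans partner and two cis neighbours.
Systematic placement gives 2 geometric isomers: ONO cis; ONO trans.
Each arrangement has an internal mirror plane or centre of symmetry, so none is chiral.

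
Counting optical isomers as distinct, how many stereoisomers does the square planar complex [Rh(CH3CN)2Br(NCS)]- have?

2

In a square planar complex each vertex has one trans partner and two cis neighbours.
Systematic placement gives 2 geometric isomers: CH3CN cis; CH3CN trans.
Each arrangement has an internal mirror plane or centre of symmetry, so none is chiral.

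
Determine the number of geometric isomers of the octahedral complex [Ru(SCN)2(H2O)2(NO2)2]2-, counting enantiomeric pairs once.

Systematic placement gives 5 geometric isomers: SCN trans, H2O trans, NO2 trans; SCN cis, H2O trans, NO2 cis; SCN trans, H2O cis, NO2 cis; SCN cis, H2O cis, NO2 cis (chiral); SCN cis, H2O cis, NO2 trans.

5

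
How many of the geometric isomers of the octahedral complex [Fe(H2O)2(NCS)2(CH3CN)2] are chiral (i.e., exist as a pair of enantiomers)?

In an octahedral complex each vertex has one trans partner and four cis neighbours.
Systematic placement gives 5 geometric isomers: H2O trans, NCS trans, CH3CN trans; H2O cis, NCS cis, CH3CN trans; H2O cis, NCS trans, CH3CN cis; H2O cis, NCS cis, CH3CN cis (chiral); H2O trans, NCS cis, CH3CN cis.
One of these lacks any improper symmetry element and so occurs as an enantiomeric pair, giving 5 + 1 = 6 stereoisomers in total.

1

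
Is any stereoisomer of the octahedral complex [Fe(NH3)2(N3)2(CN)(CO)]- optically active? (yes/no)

yes

The distinct arrangements are (6 in all): NH3 trans, N3 trans; NH3 cis, N3 cis (3 arrangements, 2 chiral); NH3 trans, N3 cis; NH3 cis, N3 trans.
Of these, 2 lack any improper symmetry element and so occur as enantiomeric pairs, giving 6 + 2 = 8 stereoisomers in total.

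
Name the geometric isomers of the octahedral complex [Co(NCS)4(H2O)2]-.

An octahedron has six vertices in three trans pairs; every non-trans pair is cis.
Systematic placement gives 2 geometric isomers: H2O trans; H2O cis.

cis and trans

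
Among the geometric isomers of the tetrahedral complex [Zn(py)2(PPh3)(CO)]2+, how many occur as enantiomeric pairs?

All four vertices of a tetrahedron are equivalent and mutually adjacent, so cis/trans isomerism cannot arise.
Only one geometric arrangement is possible.

0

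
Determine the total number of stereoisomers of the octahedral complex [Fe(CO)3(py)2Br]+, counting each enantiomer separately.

An octahedron has six vertices in three trans pairs; every non-trans pair is cis.
Systematic placement gives 3 geometric isomers: CO mer, py trans; CO fac, py cis; CO mer, py cis.
Each arrangement has an internal mirror plane or centre of symmetry, so none is chiral.

3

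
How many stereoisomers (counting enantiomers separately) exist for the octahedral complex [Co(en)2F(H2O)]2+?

3

An octahedron has six vertices in three trans pairs; every non-trans pair is cis.
Each en is bidentate and must span two cis positions.
Working through the distinct placements yields 2 geometric isomers: F and H2O mutually trans; F and H2O mutually cis (chiral).
One of these lacks any improper symmetry element and so occurs as an enantiomeric pair, giving 2 + 1 = 3 stereoisomers in total.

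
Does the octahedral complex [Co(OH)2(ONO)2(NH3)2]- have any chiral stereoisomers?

The six octahedral sites form three mutually perpendicular trans pairs.
The distinct arrangements are (5 in all): OH trans, ONO trans, NH3 trans; OH cis, ONO cis, NH3 trans; OH cis, ONO trans, NH3 cis; OH cis, ONO cis, NH3 cis (chiral); OH trans, ONO cis, NH3 cis.
One of these lacks any improper symmetry element and so occurs as an enantiomeric pair, giving 5 + 1 = 6 stereoisomers in total.

yes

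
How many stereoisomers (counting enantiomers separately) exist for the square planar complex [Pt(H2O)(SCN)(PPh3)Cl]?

There are 3 geometric isomers: (Cl/PPh3 trans, H2O/SCN trans); (Cl/SCN trans, H2O/PPh3 trans); (Cl/H2O trans, PPh3/SCN trans).
Each arrangement has an internal mirror plane or centre of symmetry, so none is chiral.

3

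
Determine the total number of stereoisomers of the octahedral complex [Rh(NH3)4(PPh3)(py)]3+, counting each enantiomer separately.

The six octahedral sites form three mutually perpendicular trans pairs.
The distinct arrangements are (2 in all): PPh3 and py mutually trans; PPh3 and py mutually cis.
Each arrangement has an internal mirror plane or centre of symmetry, so none is chiral.

2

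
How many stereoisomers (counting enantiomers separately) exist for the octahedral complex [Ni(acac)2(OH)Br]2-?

3

In an octahedral complex each vertex has one trans partner and four cis neighbours.
Each acac is bidentate and must span two cis positions.
Working through the distinct placements yields 2 geometric isomers: OH and Br mutually trans; OH and Br mutually cis (chiral).
One of these lacks any improper symmetry element and so occurs as an enantiomeric pair, giving 2 + 1 = 3 stereoisomers in total.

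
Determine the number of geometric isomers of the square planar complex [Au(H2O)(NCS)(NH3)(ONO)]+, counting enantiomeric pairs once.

A square has two trans pairs of vertices; adjacent vertices are cis.
The distinct arrangements are (3 in all): (H2O/NH3 trans, NCS/ONO trans); (H2O/ONO trans, NCS/NH3 trans); (H2O/NCS trans, NH3/ONO trans).

3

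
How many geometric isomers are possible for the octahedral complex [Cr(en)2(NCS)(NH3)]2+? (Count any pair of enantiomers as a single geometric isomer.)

In an octahedral complex each vertex has one trans partner and four cis neighbours.
Each en is bidentate and must span two cis positions.
There are 2 geometric isomers: NCS and NH3 mutually trans; NCS and NH3 mutually cis (chiral).

2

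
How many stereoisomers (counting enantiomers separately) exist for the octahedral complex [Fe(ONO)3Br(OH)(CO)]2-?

An octahedron has six vertices in three trans pairs; every non-trans pair is cis.
There are 4 geometric isomers: ONO mer (3 arrangements); ONO fac (chiral).
One of these lacks any improper symmetry element and so occurs as an enantiomeric pair, giving 4 + 1 = 5 stereoisomers in total.

5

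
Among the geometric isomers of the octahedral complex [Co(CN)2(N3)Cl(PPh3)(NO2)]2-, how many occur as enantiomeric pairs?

6

In an octahedral complex each vertex has one trans partner and four cis neighbours.
Exhaustive case analysis gives 9 geometric isomers.
Of these, 6 lack any improper symmetry element and so occur as enantiomeric pairs, giving 9 + 6 = 15 stereoisomers in total.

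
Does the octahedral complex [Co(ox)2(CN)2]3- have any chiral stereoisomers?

The six octahedral sites form three mutually perpendicular trans pairs.
Each ox is bidentate and must span two cis positions.
Systematic placement gives 2 geometric isomers: CN trans; CN cis (chiral).
One of these lacks any improper symmetry element and so occurs as an enantiomeric pair, giving 2 + 1 = 3 stereoisomers in total.

yes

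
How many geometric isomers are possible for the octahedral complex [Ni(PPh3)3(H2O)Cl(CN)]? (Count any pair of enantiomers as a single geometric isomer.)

The distinct arrangements are (4 in all): PPh3 mer (3 arrangements); PPh3 fac (chiral).

4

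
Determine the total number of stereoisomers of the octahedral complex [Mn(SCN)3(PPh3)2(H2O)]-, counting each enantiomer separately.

There are 3 geometric isomers: SCN mer, PPh3 cis; SCN mer, PPh3 trans; SCN fac, PPh3 cis.
Each arrangement has an internal mirror plane or centre of symmetry, so none is chiral.

3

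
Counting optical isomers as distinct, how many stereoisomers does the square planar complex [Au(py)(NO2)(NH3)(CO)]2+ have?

Working through the distinct placements yields 3 geometric isomers: (CO/NO2 trans, NH3/py trans); (CO/py trans, NH3/NO2 trans); (CO/NH3 trans, NO2/py trans).
Each arrangement has an internal mirror plane or centre of symmetry, so none is chiral.

3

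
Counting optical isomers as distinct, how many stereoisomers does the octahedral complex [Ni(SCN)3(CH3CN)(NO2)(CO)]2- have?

In an octahedral complex each vertex has one trans partner and four cis neighbours.
There are 4 geometric isomers: SCN mer (3 arrangements); SCN fac (chiral).
One of these lacks any improper symmetry element and so occurs as an enantiomeric pair, giving 4 + 1 = 5 stereoisomers in total.

5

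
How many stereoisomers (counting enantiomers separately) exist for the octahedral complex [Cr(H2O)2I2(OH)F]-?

An octahedron has six vertices in three trans pairs; every non-trans pair is cis.
Systematic placement gives 6 geometric isomers: H2O cis, I cis (3 arrangements, 2 chiral); H2O cis, I trans; H2O trans, I cis; H2O trans, I trans.
Of these, 2 lack any improper symmetry element and so occur as enantiomeric pairs, giving 6 + 2 = 8 stereoisomers in total.

8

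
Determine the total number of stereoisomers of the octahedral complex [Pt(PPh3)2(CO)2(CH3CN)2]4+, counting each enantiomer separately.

6

The six octahedral sites form three mutually perpendicular trans pairs.
Working through the distinct placements yields 5 geometric isomers: PPh3 trans, CO trans, CH3CN trans; PPh3 cis, CO cis, CH3CN trans; PPh3 trans, CO cis, CH3CN cis; PPh3 cis, CO cis, CH3CN cis (chiral); PPh3 cis, CO trans, CH3CN cis.
One of these lacks any improper symmetry element and so occurs as an enantiomeric pair, giving 5 + 1 = 6 stereoisomers in total.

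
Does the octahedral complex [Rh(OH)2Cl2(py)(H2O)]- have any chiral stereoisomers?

yes

In an octahedral complex each vertex has one trans partner and four cis neighbours.
Systematic placement gives 6 geometric isomers: OH cis, Cl trans; OH trans, Cl trans; OH cis, Cl cis (3 arrangements, 2 chiral); OH trans, Cl cis.
Of these, 2 lack any improper symmetry element and so occur as enantiomeric pairs, giving 6 + 2 = 8 stereoisomers in total.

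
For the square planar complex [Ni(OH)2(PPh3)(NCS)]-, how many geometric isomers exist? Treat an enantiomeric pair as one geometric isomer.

A square has two trans pairs of vertices; adjacent vertices are cis.
There are 2 geometric isomers: OH cis; OH trans.

2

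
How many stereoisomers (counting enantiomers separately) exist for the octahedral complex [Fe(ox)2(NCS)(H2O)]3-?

3

The six octahedral sites form three mutually perpendicular trans pairs.
Each ox is bidentate and must span two cis positions.
There are 2 geometric isomers: NCS and H2O mutually trans; NCS and H2O mutually cis (chiral).
One of these lacks any improper symmetry element and so occurs as an enantiomeric pair, giving 2 + 1 = 3 stereoisomers in total.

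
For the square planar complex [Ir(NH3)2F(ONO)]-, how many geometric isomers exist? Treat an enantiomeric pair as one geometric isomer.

2

A square has two trans pairs of vertices; adjacent vertices are cis.
Systematic placement gives 2 geometric isomers: NH3 cis; NH3 trans.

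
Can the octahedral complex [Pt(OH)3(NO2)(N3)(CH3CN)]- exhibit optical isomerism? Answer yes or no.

In an octahedral complex each vertex has one trans partner and four cis neighbours.
The distinct arrangements are (4 in all): OH mer (3 arrangements); OH fac (chiral).
One of these lacks any improper symmetry element and so occurs as an enantiomeric pair, giving 4 + 1 = 5 stereoisomers in total.

yes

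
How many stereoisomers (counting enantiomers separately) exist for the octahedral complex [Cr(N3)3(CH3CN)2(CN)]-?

3

In an octahedral complex each vertex has one trans partner and four cis neighbours.
Systematic placement gives 3 geometric isomers: N3 mer, CH3CN trans; N3 mer, CH3CN cis; N3 fac, CH3CN cis.
Each arrangement has an internal mirror plane or centre of symmetry, so none is chiral.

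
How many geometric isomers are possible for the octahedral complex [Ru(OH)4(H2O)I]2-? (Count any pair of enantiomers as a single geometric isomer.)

An octahedron has six vertices in three trans pairs; every non-trans pair is cis.
There are 2 geometric isomers: H2O and I mutually trans; H2O and I mutually cis.

2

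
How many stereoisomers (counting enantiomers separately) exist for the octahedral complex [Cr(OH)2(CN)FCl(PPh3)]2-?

Systematic enumeration (placing each ligand type in turn and discarding arrangements equivalent by rotation or reflection) gives 9 geometric isomers.
Of these, 6 lack any improper symmetry element and so occur as enantiomeric pairs, giving 9 + 6 = 15 stereoisomers in total.

15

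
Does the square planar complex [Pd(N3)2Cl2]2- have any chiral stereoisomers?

Systematic placement gives 2 geometric isomers: N3 cis; N3 trans.
Each arrangement has an internal mirror plane or centre of symmetry, so none is chiral.

no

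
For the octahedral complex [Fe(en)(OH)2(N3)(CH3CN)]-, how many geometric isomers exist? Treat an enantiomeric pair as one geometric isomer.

4

In an octahedral complex each vertex has one trans partner and four cis neighbours.
Each en is bidentate and must span two cis positions.
Systematic placement gives 4 geometric isomers: OH cis (3 arrangements, 2 chiral); OH trans.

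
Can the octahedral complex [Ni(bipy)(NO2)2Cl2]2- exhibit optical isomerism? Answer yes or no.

yes

In an octahedral complex each vertex has one trans partner and four cis neighbours.
Each bipy is bidentate and must span two cis positions.
Working through the distinct placements yields 3 geometric isomers: NO2 cis, Cl trans; NO2 cis, Cl cis (chiral); NO2 trans, Cl cis.
One of these lacks any improper symmetry element and so occurs as an enantiomeric pair, giving 3 + 1 = 4 stereoisomers in total.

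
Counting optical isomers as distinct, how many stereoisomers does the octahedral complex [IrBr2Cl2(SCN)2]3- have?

6

Working through the distinct placements yields 5 geometric isomers: Br trans, Cl trans, SCN trans; Br trans, Cl cis, SCN cis; Br cis, Cl cis, SCN trans; Br cis, Cl cis, SCN cis (chiral); Br cis, Cl trans, SCN cis.
One of these lacks any improper symmetry element and so occurs as an enantiomeric pair, giving 5 + 1 = 6 stereoisomers in total.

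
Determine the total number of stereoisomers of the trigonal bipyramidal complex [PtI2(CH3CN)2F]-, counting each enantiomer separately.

A trigonal bipyramid has two axial and three equatorial sites, which are chemically inequivalent.
Placing the ligands in turn and identifying arrangements related by rotation or reflection leaves 5 distinct geometric isomers.
One of these lacks any improper symmetry element and so occurs as an enantiomeric pair, giving 5 + 1 = 6 stereoisomers in total.

6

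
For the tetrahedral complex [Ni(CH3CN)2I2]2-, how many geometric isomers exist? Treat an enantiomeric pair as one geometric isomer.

All four vertices of a tetrahedron are equivalent and mutually adjacent, so cis/trans isomerism cannot arise.
Only one geometric arrangement is possible.

1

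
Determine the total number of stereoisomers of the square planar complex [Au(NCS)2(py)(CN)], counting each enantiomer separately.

2

In a square planar complex each vertex has one trans partner and two cis neighbours.
Systematic placement gives 2 geometric isomers: NCS cis; NCS trans.
Each arrangement has an internal mirror plane or centre of symmetry, so none is chiral.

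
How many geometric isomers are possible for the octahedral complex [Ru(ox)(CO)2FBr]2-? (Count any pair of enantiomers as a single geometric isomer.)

4

In an octahedral complex each vertex has one trans partner and four cis neighbours.
Each ox is bidentate and must span two cis positions.
Working through the distinct placements yields 4 geometric isomers: CO cis (3 arrangements, 2 chiral); CO trans.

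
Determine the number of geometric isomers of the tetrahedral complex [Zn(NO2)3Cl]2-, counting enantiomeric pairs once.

In a tetrahedral complex all four positions are equivalent and every pair of ligands is adjacent — there is no cis/trans distinction.
Only one geometric arrangement is possible.

1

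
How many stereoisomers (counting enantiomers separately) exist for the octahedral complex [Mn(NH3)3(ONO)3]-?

2

In an octahedral complex each vertex has one trans partner and four cis neighbours.
Working through the distinct placements yields 2 geometric isomers: NH3 mer; NH3 fac.
Each arrangement has an internal mirror plane or centre of symmetry, so none is chiral.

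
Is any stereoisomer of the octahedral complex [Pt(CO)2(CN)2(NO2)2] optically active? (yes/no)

yes

The six octahedral sites form three mutually perpendicular trans pairs.
Systematic placement gives 5 geometric isomers: CO trans, CN trans, NO2 trans; CO cis, CN trans, NO2 cis; CO cis, CN cis, NO2 trans; CO cis, CN cis, NO2 cis (chiral); CO trans, CN cis, NO2 cis.
One of these lacks any improper symmetry element and so occurs as an enantiomeric pair, giving 5 + 1 = 6 stereoisomers in total.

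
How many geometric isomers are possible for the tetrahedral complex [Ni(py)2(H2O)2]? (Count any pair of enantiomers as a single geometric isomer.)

All four vertices of a tetrahedron are equivalent and mutually adjacent, so cis/trans isomerism cannot arise.
Only one geometric arrangement is possible.

1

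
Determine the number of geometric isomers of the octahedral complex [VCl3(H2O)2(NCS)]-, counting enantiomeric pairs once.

3

The six octahedral sites form three mutually perpendicular trans pairs.
Working through the distinct placements yields 3 geometric isomers: Cl mer, H2O cis; Cl mer, H2O trans; Cl fac, H2O cis.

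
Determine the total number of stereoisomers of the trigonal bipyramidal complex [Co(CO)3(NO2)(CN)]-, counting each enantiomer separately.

In a trigonal bipyramid the two axial positions differ from the three equatorial ones.
Working through the distinct placements yields 4 geometric isomers: NO2 equatorial, CN axial; NO2 axial, CN axial; NO2 equatorial, CN equatorial; NO2 axial, CN equatorial.
Each arrangement has an internal mirror plane or centre of symmetry, so none is chiral.

4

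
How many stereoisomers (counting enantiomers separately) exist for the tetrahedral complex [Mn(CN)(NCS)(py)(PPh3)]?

Only one geometric arrangement is possible; it has no improper symmetry element, so it exists as a pair of enantiomers (2 stereoisomers).

2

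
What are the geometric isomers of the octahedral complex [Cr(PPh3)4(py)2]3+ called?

cis and trans

The six octahedral sites form three mutually perpendicular trans pairs.
Systematic placement gives 2 geometric isomers: py trans; py cis.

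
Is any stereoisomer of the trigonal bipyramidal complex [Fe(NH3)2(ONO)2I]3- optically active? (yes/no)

In a trigonal bipyramid the two axial positions differ from the three equatorial ones.
Exhaustive case analysis gives 5 geometric isomers.
One of these lacks any improper symmetry element and so occurs as an enantiomeric pair, giving 5 + 1 = 6 stereoisomers in total.

yes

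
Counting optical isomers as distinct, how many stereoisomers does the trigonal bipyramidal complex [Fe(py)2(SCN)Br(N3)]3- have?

In a trigonal bipyramid the two axial positions differ from the three equatorial ones.
Systematic enumeration (placing each ligand type in turn and discarding arrangements equivalent by rotation or reflection) gives 7 geometric isomers.
Of these, 3 lack any improper symmetry element and so occur as enantiomeric pairs, giving 7 + 3 = 10 stereoisomers in total.

10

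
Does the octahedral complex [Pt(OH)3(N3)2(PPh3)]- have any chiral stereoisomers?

An octahedron has six vertices in three trans pairs; every non-trans pair is cis.
There are 3 geometric isomers: OH mer, N3 trans; OH fac, N3 cis; OH mer, N3 cis.
Each arrangement has an internal mirror plane or centre of symmetry, so none is chiral.

no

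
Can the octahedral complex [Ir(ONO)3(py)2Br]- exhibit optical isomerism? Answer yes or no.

In an octahedral complex each vertex has one trans partner and four cis neighbours.
Systematic placement gives 3 geometric isomers: ONO mer, py trans; ONO fac, py cis; ONO mer, py cis.
Each arrangement has an internal mirror plane or centre of symmetry, so none is chiral.

no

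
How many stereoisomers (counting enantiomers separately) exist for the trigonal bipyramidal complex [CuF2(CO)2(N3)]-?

6

In a trigonal bipyramid the two axial positions differ from the three equatorial ones.
Placing the ligands in turn and identifying arrangements related by rotation or reflection leaves 5 distinct geometric isomers.
One of these lacks any improper symmetry element and so occurs as an enantiomeric pair, giving 5 + 1 = 6 stereoisomers in total.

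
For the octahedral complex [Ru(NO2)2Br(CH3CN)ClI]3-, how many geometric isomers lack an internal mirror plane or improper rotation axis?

In an octahedral complex each vertex has one trans partner and four cis neighbours.
Systematic enumeration (placing each ligand type in turn and discarding arrangements equivalent by rotation or reflection) gives 9 geometric isomers.
Of these, 6 lack any improper symmetry element and so occur as enantiomeric pairs, giving 9 + 6 = 15 stereoisomers in total.

6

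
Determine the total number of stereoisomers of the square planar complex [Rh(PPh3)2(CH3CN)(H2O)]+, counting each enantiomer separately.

2

A square has two trans pairs of vertices; adjacent vertices are cis.
There are 2 geometric isomers: PPh3 cis; PPh3 trans.
Each arrangement has an internal mirror plane or centre of symmetry, so none is chiral.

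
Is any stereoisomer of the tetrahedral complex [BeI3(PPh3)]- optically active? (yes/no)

Only one geometric arrangement is possible.

no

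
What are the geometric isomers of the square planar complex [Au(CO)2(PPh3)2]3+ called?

A square has two trans pairs of vertices; adjacent vertices are cis.
Working through the distinct placements yields 2 geometric isomers: CO cis; CO trans.

cis and trans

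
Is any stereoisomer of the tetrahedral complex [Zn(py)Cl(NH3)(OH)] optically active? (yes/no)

yes

Only one geometric arrangement is possible; it has no improper symmetry element, so it exists as a pair of enantiomers (2 stereoisomers).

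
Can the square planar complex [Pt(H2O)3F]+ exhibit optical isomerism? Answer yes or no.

no

Only one geometric arrangement is possible.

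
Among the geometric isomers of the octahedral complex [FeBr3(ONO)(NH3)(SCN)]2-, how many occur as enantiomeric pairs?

1

The six octahedral sites form three mutually perpendicular trans pairs.
The distinct arrangements are (4 in all): Br mer (3 arrangements); Br fac (chiral).
One of these lacks any improper symmetry element and so occurs as an enantiomeric pair, giving 4 + 1 = 5 stereoisomers in total.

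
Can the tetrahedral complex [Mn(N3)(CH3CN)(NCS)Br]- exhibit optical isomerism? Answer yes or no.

Only one geometric arrangement is possible; it has no improper symmetry element, so it exists as a pair of enantiomers (2 stereoisomers).

yes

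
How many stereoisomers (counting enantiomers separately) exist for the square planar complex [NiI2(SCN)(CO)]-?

In a square planar complex each vertex has one trans partner and two cis neighbours.
The distinct arrangements are (2 in all): I cis; I trans.
Each arrangement has an internal mirror plane or centre of symmetry, so none is chiral.

2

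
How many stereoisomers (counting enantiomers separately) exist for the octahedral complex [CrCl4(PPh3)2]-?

In an octahedral complex each vertex has one trans partner and four cis neighbours.
Systematic placement gives 2 geometric isomers: PPh3 trans; PPh3 cis.
Each arrangement has an internal mirror plane or centre of symmetry, so none is chiral.

2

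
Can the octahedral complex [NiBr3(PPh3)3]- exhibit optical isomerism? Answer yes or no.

no

The six octahedral sites form three mutually perpendicular trans pairs.
Systematic placement gives 2 geometric isomers: Br mer; Br fac.
Each arrangement has an internal mirror plane or centre of symmetry, so none is chiral.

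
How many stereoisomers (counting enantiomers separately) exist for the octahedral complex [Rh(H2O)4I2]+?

An octahedron has six vertices in three trans pairs; every non-trans pair is cis.
The distinct arrangements are (2 in all): I trans; I cis.
Each arrangement has an internal mirror plane or centre of symmetry, so none is chiral.

2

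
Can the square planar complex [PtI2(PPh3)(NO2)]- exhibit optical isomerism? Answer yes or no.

In a square planar complex each vertex has one trans partner and two cis neighbours.
Working through the distinct placements yields 2 geometric isomers: I cis; I trans.
Each arrangement has an internal mirror plane or centre of symmetry, so none is chiral.

no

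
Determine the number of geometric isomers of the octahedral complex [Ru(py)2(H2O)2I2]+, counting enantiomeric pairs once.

In an octahedral complex each vertex has one trans partner and four cis neighbours.
Systematic placement gives 5 geometric isomers: py trans, H2O trans, I trans; py cis, H2O trans, I cis; py trans, H2O cis, I cis; py cis, H2O cis, I cis (chiral); py cis, H2O cis, I trans.

5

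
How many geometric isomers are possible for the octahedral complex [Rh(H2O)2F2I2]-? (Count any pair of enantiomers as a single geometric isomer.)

5

There are 5 geometric isomers: H2O trans, F trans, I trans; H2O cis, F trans, I cis; H2O cis, F cis, I trans; H2O cis, F cis, I cis (chiral); H2O trans, F cis, I cis.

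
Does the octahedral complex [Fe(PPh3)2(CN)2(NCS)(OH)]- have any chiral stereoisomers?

There are 6 geometric isomers: PPh3 trans, CN trans; PPh3 cis, CN trans; PPh3 trans, CN cis; PPh3 cis, CN cis (3 arrangements, 2 chiral).
Of these, 2 lack any improper symmetry element and so occur as enantiomeric pairs, giving 6 + 2 = 8 stereoisomers in total.

yes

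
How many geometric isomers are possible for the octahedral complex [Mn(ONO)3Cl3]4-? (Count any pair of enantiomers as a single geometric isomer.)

The six octahedral sites form three mutually perpendicular trans pairs.
Working through the distinct placements yields 2 geometric isomers: ONO mer; ONO fac.

2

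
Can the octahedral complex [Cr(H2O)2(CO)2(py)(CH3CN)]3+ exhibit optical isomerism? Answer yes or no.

yes

The six octahedral sites form three mutually perpendicular trans pairs.
There are 6 geometric isomers: H2O cis, CO cis (3 arrangements, 2 chiral); H2O trans, CO cis; H2O cis, CO trans; H2O trans, CO trans.
Of these, 2 lack any improper symmetry element and so occur as enantiomeric pairs, giving 6 + 2 = 8 stereoisomers in total.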